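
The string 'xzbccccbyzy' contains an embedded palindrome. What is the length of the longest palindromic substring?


Scanning 'xzbccccbyzy' for palindromic substrings.
Substring at positions 2-7: 'bccccb'.
Check: reverse('bccccb') = 'bccccb' -> palindrome confirmed.
Neighbouring characters ('z' / 'y') break symmetry, so it cannot extend further.
No longer palindromic substring exists; longest length = 6

6


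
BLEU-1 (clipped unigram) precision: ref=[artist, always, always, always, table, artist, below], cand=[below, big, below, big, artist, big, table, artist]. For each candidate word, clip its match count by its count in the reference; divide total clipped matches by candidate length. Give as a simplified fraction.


Reference word counts: {'always': 3, 'artist': 2, 'below': 1, 'table': 1}
Checking each candidate word (with clipping):
  'below' -> in reference (ref count 1, used 1/1) -> match (matches: 1)
  'big' -> not in reference -> no match (matches: 1)
  'below' -> ref count 1 already used up (1/1) -> clipped, no match (matches: 1)
  'big' -> not in reference -> no match (matches: 1)
  'artist' -> in reference (ref count 2, used 1/2) -> match (matches: 2)
  'big' -> not in reference -> no match (matches: 2)
  'table' -> in reference (ref count 1, used 1/1) -> match (matches: 3)
  'artist' -> in reference (ref count 2, used 2/2) -> match (matches: 4)
Clipped matches: 4, Candidate length: 8
Precision = 4/8 = 1/2

1/2


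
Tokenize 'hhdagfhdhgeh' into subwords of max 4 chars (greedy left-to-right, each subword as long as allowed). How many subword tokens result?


'hhdagfhdhgeh' has 12 characters.
Chunking with max size 4:
  Chunk 1: 'hhda' (positions 0-3)
  Chunk 2: 'gfhd' (positions 4-7)
  Chunk 3: 'hgeh' (positions 8-11)
Total chunks: ceil(12 / 4) = 3

3


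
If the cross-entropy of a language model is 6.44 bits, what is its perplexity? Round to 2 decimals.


Perplexity formula: PP = 2^H
H = 6.44
PP = 2^6.44
Decompose: 2^6.44 = 2^6 * 2^0.44
2^6 = 64, 2^0.44 ~ 1.3566043
PP ~ 64 * 1.3566043 = 86.8226752
Rounded to 2 decimals: 86.82

86.82


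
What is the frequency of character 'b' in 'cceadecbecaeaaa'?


Scanning 'cceadecbecaeaaa' for 'b':
  Position 7: 'b' -> MATCH (count: 1)
Total occurrences of 'b': 1

1


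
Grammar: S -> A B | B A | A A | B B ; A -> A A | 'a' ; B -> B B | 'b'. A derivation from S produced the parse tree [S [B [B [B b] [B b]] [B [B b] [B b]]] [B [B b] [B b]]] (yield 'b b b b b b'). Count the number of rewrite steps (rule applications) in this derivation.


Every bracketed nonterminal node [X ...] in the tree is produced by exactly one rule application.
Reading the tree off as a leftmost derivation:
  Step 1: S  =>  B B   (applied S -> B B)
  Step 2: B B  =>  B B B   (applied B -> B B)
  Step 3: B B B  =>  B B B B   (applied B -> B B)
  Step 4: B B B B  =>  b B B B   (applied B -> b)
  Step 5: b B B B  =>  b b B B   (applied B -> b)
  Step 6: b b B B  =>  b b B B B   (applied B -> B B)
  Step 7: b b B B B  =>  b b b B B   (applied B -> b)
  Step 8: b b b B B  =>  b b b b B   (applied B -> b)
  Step 9: b b b b B  =>  b b b b B B   (applied B -> B B)
  Step 10: b b b b B B  =>  b b b b b B   (applied B -> b)
  Step 11: b b b b b B  =>  b b b b b b   (applied B -> b)
Final yield: b b b b b b
Total rewrite steps: 11

11


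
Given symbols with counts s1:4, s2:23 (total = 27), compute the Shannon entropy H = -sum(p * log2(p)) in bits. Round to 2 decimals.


Computing entropy H = -sum(p_i * log2(p_i)):
  s1: p = 4/27 = 0.1481, -p*log2(p) = 0.4081
  s2: p = 23/27 = 0.8519, -p*log2(p) = 0.1971
H = sum of terms = 0.6052
Rounded to 2 decimals: 0.61

0.61


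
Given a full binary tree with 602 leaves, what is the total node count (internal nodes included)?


Leaf nodes (terminals): 602
Internal nodes = n - 1 = 602 - 1 = 601
Total = leaves + internal = 602 + 601 = 1203

1203


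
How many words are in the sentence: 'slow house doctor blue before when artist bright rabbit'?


Counting words by splitting on spaces:
  Word 1: 'slow'
  Word 2: 'house'
  Word 3: 'doctor'
  Word 4: 'blue'
  Word 5: 'before'
  Word 6: 'when'
  Word 7: 'artist'
  Word 8: 'bright'
  Word 9: 'rabbit'
Total words: 9

9


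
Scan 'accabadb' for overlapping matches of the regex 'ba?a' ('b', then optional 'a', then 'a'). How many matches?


Pattern: ba?a means 'b', then optional 'a', then 'a'.
Scanning 'accabadb' position-by-position:
  Pos 0: window 'acc' -> no
  Pos 1: window 'cca' -> no
  Pos 2: window 'cab' -> no
  Pos 3: window 'aba' -> no
  Pos 4: window 'bad' -> MATCH
  Pos 5: window 'adb' -> no
  Pos 6: window 'db' -> no
  Pos 7: window 'b' -> no
Total matches: 1

1


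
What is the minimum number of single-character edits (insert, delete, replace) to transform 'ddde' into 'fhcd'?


Building DP table for s1='ddde' (len 4) and s2='fhcd' (len 4):
       f  h  c  d
    0  1  2  3  4
  d 1  1  2  3  3
  d 2  2  2  3  3
  d 3  3  3  3  3
  e 4  4  4  4  4
Edit distance = dp[4][4] = 4

4


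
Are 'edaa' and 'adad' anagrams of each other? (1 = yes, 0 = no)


Sort characters of 'edaa': 'aade'
Sort characters of 'adad': 'aadd'
Sorted forms differ -> they are NOT anagrams
Result: 0

0


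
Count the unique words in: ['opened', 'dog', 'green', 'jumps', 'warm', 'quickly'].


Listing all tokens and tracking unique types:
  Token 1: 'opened' -> NEW (unique so far: 1)
  Token 2: 'dog' -> NEW (unique so far: 2)
  Token 3: 'green' -> NEW (unique so far: 3)
  Token 4: 'jumps' -> NEW (unique so far: 4)
  Token 5: 'warm' -> NEW (unique so far: 5)
  Token 6: 'quickly' -> NEW (unique so far: 6)
Unique types: ('dog', 'green', 'jumps', 'opened', 'quickly', 'warm')
Vocabulary size: 6

6


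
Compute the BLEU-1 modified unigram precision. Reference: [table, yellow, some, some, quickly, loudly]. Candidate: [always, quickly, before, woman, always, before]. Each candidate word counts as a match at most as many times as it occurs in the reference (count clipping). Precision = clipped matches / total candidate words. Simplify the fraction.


Reference word counts: {'loudly': 1, 'quickly': 1, 'some': 2, 'table': 1, 'yellow': 1}
Checking each candidate word (with clipping):
  'always' -> not in reference -> no match (matches: 0)
  'quickly' -> in reference (ref count 1, used 1/1) -> match (matches: 1)
  'before' -> not in reference -> no match (matches: 1)
  'woman' -> not in reference -> no match (matches: 1)
  'always' -> not in reference -> no match (matches: 1)
  'before' -> not in reference -> no match (matches: 1)
Clipped matches: 1, Candidate length: 6
Precision = 1/6

1/6


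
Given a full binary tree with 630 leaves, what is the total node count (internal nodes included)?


Leaf nodes (terminals): 630
Internal nodes = n - 1 = 630 - 1 = 629
Total = leaves + internal = 630 + 629 = 1259

1259


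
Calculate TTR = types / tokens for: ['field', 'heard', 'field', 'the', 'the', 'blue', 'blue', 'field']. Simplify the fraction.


Tokens: 8
Unique types: ('blue', 'field', 'heard', 'the') = 4
TTR = 4/8
Simplify: divide both by 4 -> 1/2
TTR = 1/2

1/2


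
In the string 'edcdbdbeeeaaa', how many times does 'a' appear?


Scanning 'edcdbdbeeeaaa' for 'a':
  Position 10: 'a' -> MATCH (count: 1)
  Position 11: 'a' -> MATCH (count: 2)
  Position 12: 'a' -> MATCH (count: 3)
Total occurrences of 'a': 3

3


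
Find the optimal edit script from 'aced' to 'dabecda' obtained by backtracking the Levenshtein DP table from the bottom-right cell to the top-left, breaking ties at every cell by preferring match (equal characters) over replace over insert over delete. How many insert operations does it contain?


Edit distance = 4. Backtracking from cell (4, 7) with preference match > replace > insert > delete,
then listing the resulting alignment 'aced' -> 'dabecda' left to right:
  Step 1: insert 'd' [insertion #1]
  Step 2: keep 'a'
  Step 3: replace c->b
  Step 4: keep 'e'
  Step 5: insert 'c' [insertion #2]
  Step 6: keep 'd'
  Step 7: insert 'a' [insertion #3]
Total insertions: 3

3


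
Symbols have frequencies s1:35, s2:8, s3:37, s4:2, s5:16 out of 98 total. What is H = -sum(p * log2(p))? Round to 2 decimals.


Computing entropy H = -sum(p_i * log2(p_i)):
  s1: p = 35/98 = 0.3571, -p*log2(p) = 0.5305
  s2: p = 8/98 = 0.0816, -p*log2(p) = 0.2951
  s3: p = 37/98 = 0.3776, -p*log2(p) = 0.5306
  s4: p = 2/98 = 0.0204, -p*log2(p) = 0.1146
  s5: p = 16/98 = 0.1633, -p*log2(p) = 0.4269
H = sum of terms = 1.8977
Rounded to 2 decimals: 1.90

1.90


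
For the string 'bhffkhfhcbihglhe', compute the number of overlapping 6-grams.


String 'bhffkhfhcbihglhe' has length L = 16.
Number of overlapping n-grams = L - n + 1
Substituting: 16 - 6 + 1 = 11

11


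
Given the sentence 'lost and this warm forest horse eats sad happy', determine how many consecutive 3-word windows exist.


Word trigrams from [9] words:
  Trigram 1: (lost and this)
  Trigram 2: (and this warm)
  Trigram 3: (this warm forest)
  Trigram 4: (warm forest horse)
  Trigram 5: (forest horse eats)
  Trigram 6: (horse eats sad)
  Trigram 7: (eats sad happy)
Total word trigrams: 9 - 2 = 7

7


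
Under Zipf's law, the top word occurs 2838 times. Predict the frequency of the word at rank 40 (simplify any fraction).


Zipf's law: freq(rank) = f1 / rank
f1 = 2838, rank = 40
freq = 2838 / 40
GCD(2838, 40) = 2
Simplified: 1419/20

1419/20


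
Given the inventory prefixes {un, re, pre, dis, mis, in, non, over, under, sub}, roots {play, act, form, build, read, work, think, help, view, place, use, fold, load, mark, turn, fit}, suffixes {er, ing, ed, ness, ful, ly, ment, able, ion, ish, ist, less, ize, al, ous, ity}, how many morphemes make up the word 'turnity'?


Segmenting 'turnity' against the inventory:
  'turn' -> root (morpheme 1)
  'ity' -> suffix (morpheme 2)
Total morphemes: 2

2


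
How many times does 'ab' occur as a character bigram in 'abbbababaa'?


Scanning 'abbbababaa' for bigram 'ab':
  Position 0: 'ab' -> MATCH
  Position 1: 'bb' -> no
  Position 2: 'bb' -> no
  Position 3: 'ba' -> no
  Position 4: 'ab' -> MATCH
  Position 5: 'ba' -> no
  Position 6: 'ab' -> MATCH
  Position 7: 'ba' -> no
  Position 8: 'aa' -> no
Total matches: 3

3


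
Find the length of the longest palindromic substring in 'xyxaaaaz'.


Scanning 'xyxaaaaz' for palindromic substrings.
Substring at positions 3-6: 'aaaa'.
Check: reverse('aaaa') = 'aaaa' -> palindrome confirmed.
Neighbouring characters ('x' / 'z') break symmetry, so it cannot extend further.
No longer palindromic substring exists; longest length = 4

4


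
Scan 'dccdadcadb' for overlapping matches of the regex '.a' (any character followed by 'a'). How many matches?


Pattern: .a means any character followed by 'a'.
Scanning 'dccdadcadb' position-by-position:
  Pos 0: window 'dc' -> no
  Pos 1: window 'cc' -> no
  Pos 2: window 'cd' -> no
  Pos 3: window 'da' -> MATCH
  Pos 4: window 'ad' -> no
  Pos 5: window 'dc' -> no
  Pos 6: window 'ca' -> MATCH
  Pos 7: window 'ad' -> no
  Pos 8: window 'db' -> no
  Pos 9: window 'b' -> no
Total matches: 2

2


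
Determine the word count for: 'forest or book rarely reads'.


Counting words by splitting on spaces:
  Word 1: 'forest'
  Word 2: 'or'
  Word 3: 'book'
  Word 4: 'rarely'
  Word 5: 'reads'
Total words: 5

5


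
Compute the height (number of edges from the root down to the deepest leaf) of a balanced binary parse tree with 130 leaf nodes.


In a balanced binary tree with n leaves the deepest leaf is ceil(log2(n)) edges below the root.
log2(130) = 7.0224
ceil(7.0224) = 8
height (edges) = 8

8


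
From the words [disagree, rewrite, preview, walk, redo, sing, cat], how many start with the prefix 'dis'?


Checking each word for prefix 'dis':
  'disagree' -> YES, starts with 'dis' (count: 1)
  'rewrite' -> no (count: 1)
  'preview' -> no (count: 1)
  'walk' -> no (count: 1)
  'redo' -> no (count: 1)
  'sing' -> no (count: 1)
  'cat' -> no (count: 1)
Total with prefix 'dis': 1

1


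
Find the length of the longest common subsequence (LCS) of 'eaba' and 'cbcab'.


DP table for LCS of 'eaba' and 'cbcab':
       c  b  c  a  b
    0  0  0  0  0  0
  e 0  0  0  0  0  0
  a 0  0  0  0  1  1
  b 0  0  1  1  1  2
  a 0  0  1  1  2  2
LCS: 'ab'
LCS length = 2

2


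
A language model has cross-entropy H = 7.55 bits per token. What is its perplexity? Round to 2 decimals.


Perplexity formula: PP = 2^H
H = 7.55
PP = 2^7.55
Decompose: 2^7.55 = 2^7 * 2^0.55
2^7 = 128, 2^0.55 ~ 1.4640857
PP ~ 128 * 1.4640857 = 187.4029696
Rounded to 2 decimals: 187.40

187.40


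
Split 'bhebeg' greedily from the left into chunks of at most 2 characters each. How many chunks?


'bhebeg' has 6 characters.
Chunking with max size 2:
  Chunk 1: 'bh' (positions 0-1)
  Chunk 2: 'eb' (positions 2-3)
  Chunk 3: 'eg' (positions 4-5)
Total chunks: ceil(6 / 2) = 3

3


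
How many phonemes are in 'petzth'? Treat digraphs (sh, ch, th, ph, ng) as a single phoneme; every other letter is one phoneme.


Parsing 'petzth' greedily, digraphs first:
  'p' -> consonant phoneme (phonemes so far: 1)
  'e' -> vowel phoneme (phonemes so far: 2)
  't' -> consonant phoneme (phonemes so far: 3)
  'z' -> consonant phoneme (phonemes so far: 4)
  'th' -> digraph (1 consonant phoneme) (phonemes so far: 5)
Total phonemes: 5

5


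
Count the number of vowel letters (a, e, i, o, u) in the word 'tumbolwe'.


Scanning each character of 'tumbolwe':
  Position 1: 't' -> consonant (running count: 0)
  Position 2: 'u' -> vowel (running count: 1)
  Position 3: 'm' -> consonant (running count: 1)
  Position 4: 'b' -> consonant (running count: 1)
  Position 5: 'o' -> vowel (running count: 2)
  Position 6: 'l' -> consonant (running count: 2)
  Position 7: 'w' -> consonant (running count: 2)
  Position 8: 'e' -> vowel (running count: 3)
Total vowels: 3

3


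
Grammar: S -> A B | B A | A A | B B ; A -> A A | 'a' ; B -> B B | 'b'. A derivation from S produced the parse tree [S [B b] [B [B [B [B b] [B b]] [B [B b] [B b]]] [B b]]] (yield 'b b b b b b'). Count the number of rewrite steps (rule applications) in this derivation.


Every bracketed nonterminal node [X ...] in the tree is produced by exactly one rule application.
Reading the tree off as a leftmost derivation:
  Step 1: S  =>  B B   (applied S -> B B)
  Step 2: B B  =>  b B   (applied B -> b)
  Step 3: b B  =>  b B B   (applied B -> B B)
  Step 4: b B B  =>  b B B B   (applied B -> B B)
  Step 5: b B B B  =>  b B B B B   (applied B -> B B)
  Step 6: b B B B B  =>  b b B B B   (applied B -> b)
  Step 7: b b B B B  =>  b b b B B   (applied B -> b)
  Step 8: b b b B B  =>  b b b B B B   (applied B -> B B)
  Step 9: b b b B B B  =>  b b b b B B   (applied B -> b)
  Step 10: b b b b B B  =>  b b b b b B   (applied B -> b)
  Step 11: b b b b b B  =>  b b b b b b   (applied B -> b)
Final yield: b b b b b b
Total rewrite steps: 11

11


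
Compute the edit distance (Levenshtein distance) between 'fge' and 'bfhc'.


Building DP table for s1='fge' (len 3) and s2='bfhc' (len 4):
       b  f  h  c
    0  1  2  3  4
  f 1  1  1  2  3
  g 2  2  2  2  3
  e 3  3  3  3  3
Edit distance = dp[3][4] = 3

3


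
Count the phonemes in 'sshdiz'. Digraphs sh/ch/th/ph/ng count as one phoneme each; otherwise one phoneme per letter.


Parsing 'sshdiz' greedily, digraphs first:
  's' -> consonant phoneme (phonemes so far: 1)
  'sh' -> digraph (1 consonant phoneme) (phonemes so far: 2)
  'd' -> consonant phoneme (phonemes so far: 3)
  'i' -> vowel phoneme (phonemes so far: 4)
  'z' -> consonant phoneme (phonemes so far: 5)
Total phonemes: 5

5


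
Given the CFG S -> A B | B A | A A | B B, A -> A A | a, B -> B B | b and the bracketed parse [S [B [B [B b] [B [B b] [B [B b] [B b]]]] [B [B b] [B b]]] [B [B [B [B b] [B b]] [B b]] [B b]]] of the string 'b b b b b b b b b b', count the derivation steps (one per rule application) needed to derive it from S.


Every bracketed nonterminal node [X ...] in the tree is produced by exactly one rule application.
Reading the tree off as a leftmost derivation:
  Step 1: S  =>  B B   (applied S -> B B)
  Step 2: B B  =>  B B B   (applied B -> B B)
  Step 3: B B B  =>  B B B B   (applied B -> B B)
  Step 4: B B B B  =>  b B B B   (applied B -> b)
  Step 5: b B B B  =>  b B B B B   (applied B -> B B)
  Step 6: b B B B B  =>  b b B B B   (applied B -> b)
  Step 7: b b B B B  =>  b b B B B B   (applied B -> B B)
  Step 8: b b B B B B  =>  b b b B B B   (applied B -> b)
  Step 9: b b b B B B  =>  b b b b B B   (applied B -> b)
  Step 10: b b b b B B  =>  b b b b B B B   (applied B -> B B)
  Step 11: b b b b B B B  =>  b b b b b B B   (applied B -> b)
  Step 12: b b b b b B B  =>  b b b b b b B   (applied B -> b)
  Step 13: b b b b b b B  =>  b b b b b b B B   (applied B -> B B)
  Step 14: b b b b b b B B  =>  b b b b b b B B B   (applied B -> B B)
  Step 15: b b b b b b B B B  =>  b b b b b b B B B B   (applied B -> B B)
  Step 16: b b b b b b B B B B  =>  b b b b b b b B B B   (applied B -> b)
  Step 17: b b b b b b b B B B  =>  b b b b b b b b B B   (applied B -> b)
  Step 18: b b b b b b b b B B  =>  b b b b b b b b b B   (applied B -> b)
  Step 19: b b b b b b b b b B  =>  b b b b b b b b b b   (applied B -> b)
Final yield: b b b b b b b b b b
Total rewrite steps: 19

19


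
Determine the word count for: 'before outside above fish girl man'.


Counting words by splitting on spaces:
  Word 1: 'before'
  Word 2: 'outside'
  Word 3: 'above'
  Word 4: 'fish'
  Word 5: 'girl'
  Word 6: 'man'
Total words: 6

6


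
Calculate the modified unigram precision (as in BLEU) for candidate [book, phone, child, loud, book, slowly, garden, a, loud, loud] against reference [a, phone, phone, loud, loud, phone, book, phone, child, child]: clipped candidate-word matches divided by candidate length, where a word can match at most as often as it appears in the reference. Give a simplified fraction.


Reference word counts: {'a': 1, 'book': 1, 'child': 2, 'loud': 2, 'phone': 4}
Checking each candidate word (with clipping):
  'book' -> in reference (ref count 1, used 1/1) -> match (matches: 1)
  'phone' -> in reference (ref count 4, used 1/4) -> match (matches: 2)
  'child' -> in reference (ref count 2, used 1/2) -> match (matches: 3)
  'loud' -> in reference (ref count 2, used 1/2) -> match (matches: 4)
  'book' -> ref count 1 already used up (1/1) -> clipped, no match (matches: 4)
  'slowly' -> not in reference -> no match (matches: 4)
  'garden' -> not in reference -> no match (matches: 4)
  'a' -> in reference (ref count 1, used 1/1) -> match (matches: 5)
  'loud' -> in reference (ref count 2, used 2/2) -> match (matches: 6)
  'loud' -> ref count 2 already used up (2/2) -> clipped, no match (matches: 6)
Clipped matches: 6, Candidate length: 10
Precision = 6/10 = 3/5

3/5


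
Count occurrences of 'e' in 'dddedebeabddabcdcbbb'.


Scanning 'dddedebeabddabcdcbbb' for 'e':
  Position 3: 'e' -> MATCH (count: 1)
  Position 5: 'e' -> MATCH (count: 2)
  Position 7: 'e' -> MATCH (count: 3)
Total occurrences of 'e': 3

3


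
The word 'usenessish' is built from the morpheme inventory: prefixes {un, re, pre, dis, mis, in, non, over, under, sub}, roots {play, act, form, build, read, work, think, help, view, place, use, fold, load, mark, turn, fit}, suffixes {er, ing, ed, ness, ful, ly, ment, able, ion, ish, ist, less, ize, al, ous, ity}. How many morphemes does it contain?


Segmenting 'usenessish' against the inventory:
  'use' -> root (morpheme 1)
  'ness' -> suffix (morpheme 2)
  'ish' -> suffix (morpheme 3)
Total morphemes: 3

3


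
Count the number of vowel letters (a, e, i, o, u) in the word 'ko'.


Scanning each character of 'ko':
  Position 1: 'k' -> consonant (running count: 0)
  Position 2: 'o' -> vowel (running count: 1)
Total vowels: 1

1


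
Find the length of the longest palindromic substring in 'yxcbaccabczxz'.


Scanning 'yxcbaccabczxz' for palindromic substrings.
Substring at positions 2-9: 'cbaccabc'.
Check: reverse('cbaccabc') = 'cbaccabc' -> palindrome confirmed.
Neighbouring characters ('x' / 'z') break symmetry, so it cannot extend further.
No longer palindromic substring exists; longest length = 8

8


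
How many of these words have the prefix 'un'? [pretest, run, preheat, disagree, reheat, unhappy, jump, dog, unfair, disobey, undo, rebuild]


Checking each word for prefix 'un':
  'pretest' -> no (count: 0)
  'run' -> no (count: 0)
  'preheat' -> no (count: 0)
  'disagree' -> no (count: 0)
  'reheat' -> no (count: 0)
  'unhappy' -> YES, starts with 'un' (count: 1)
  'jump' -> no (count: 1)
  'dog' -> no (count: 1)
  'unfair' -> YES, starts with 'un' (count: 2)
  'disobey' -> no (count: 2)
  'undo' -> YES, starts with 'un' (count: 3)
  'rebuild' -> no (count: 3)
Total with prefix 'un': 3

3


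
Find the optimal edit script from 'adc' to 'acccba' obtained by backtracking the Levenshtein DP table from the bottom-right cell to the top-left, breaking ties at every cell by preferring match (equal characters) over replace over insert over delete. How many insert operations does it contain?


Edit distance = 4. Backtracking from cell (3, 6) with preference match > replace > insert > delete,
then listing the resulting alignment 'adc' -> 'acccba' left to right:
  Step 1: keep 'a'
  Step 2: insert 'c' [insertion #1]
  Step 3: replace d->c
  Step 4: keep 'c'
  Step 5: insert 'b' [insertion #2]
  Step 6: insert 'a' [insertion #3]
Total insertions: 3

3


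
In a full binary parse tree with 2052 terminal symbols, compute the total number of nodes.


Leaf nodes (terminals): 2052
Internal nodes = n - 1 = 2052 - 1 = 2051
Total = leaves + internal = 2052 + 2051 = 4103

4103


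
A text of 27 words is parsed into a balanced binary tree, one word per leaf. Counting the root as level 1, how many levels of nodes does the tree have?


In a balanced binary tree with n leaves the deepest leaf is ceil(log2(n)) edges below the root,
so counting node levels inclusive of root and leaves gives ceil(log2(n)) + 1 levels.
log2(27) = 4.7549
ceil(4.7549) = 5
levels = 5 + 1 = 6

6


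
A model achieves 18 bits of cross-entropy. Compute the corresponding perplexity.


Perplexity formula: PP = 2^H
H = 18
PP = 2^18
PP = 2^18 = 262144

262144


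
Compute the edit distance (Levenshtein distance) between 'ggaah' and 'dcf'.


Building DP table for s1='ggaah' (len 5) and s2='dcf' (len 3):
       d  c  f
    0  1  2  3
  g 1  1  2  3
  g 2  2  2  3
  a 3  3  3  3
  a 4  4  4  4
  h 5  5  5  5
Edit distance = dp[5][3] = 5

5


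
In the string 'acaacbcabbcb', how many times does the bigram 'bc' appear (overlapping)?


Scanning 'acaacbcabbcb' for bigram 'bc':
  Position 0: 'ac' -> no
  Position 1: 'ca' -> no
  Position 2: 'aa' -> no
  Position 3: 'ac' -> no
  Position 4: 'cb' -> no
  Position 5: 'bc' -> MATCH
  Position 6: 'ca' -> no
  Position 7: 'ab' -> no
  Position 8: 'bb' -> no
  Position 9: 'bc' -> MATCH
  Position 10: 'cb' -> no
Total matches: 2

2


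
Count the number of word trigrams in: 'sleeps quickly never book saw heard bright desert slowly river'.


Word trigrams from [10] words:
  Trigram 1: (sleeps quickly never)
  Trigram 2: (quickly never book)
  Trigram 3: (never book saw)
  Trigram 4: (book saw heard)
  Trigram 5: (saw heard bright)
  Trigram 6: (heard bright desert)
  Trigram 7: (bright desert slowly)
  Trigram 8: (desert slowly river)
Total word trigrams: 10 - 2 = 8

8


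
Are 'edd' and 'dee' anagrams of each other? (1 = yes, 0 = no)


Sort characters of 'edd': 'dde'
Sort characters of 'dee': 'dee'
Sorted forms differ -> they are NOT anagrams
Result: 0

0


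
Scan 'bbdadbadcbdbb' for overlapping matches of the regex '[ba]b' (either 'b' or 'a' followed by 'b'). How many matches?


Pattern: [ba]b means either 'b' or 'a' followed by 'b'.
Scanning 'bbdadbadcbdbb' position-by-position:
  Pos 0: window 'bb' -> MATCH
  Pos 1: window 'bd' -> no
  Pos 2: window 'da' -> no
  Pos 3: window 'ad' -> no
  Pos 4: window 'db' -> no
  Pos 5: window 'ba' -> no
  Pos 6: window 'ad' -> no
  Pos 7: window 'dc' -> no
  Pos 8: window 'cb' -> no
  Pos 9: window 'bd' -> no
  Pos 10: window 'db' -> no
  Pos 11: window 'bb' -> MATCH
  Pos 12: window 'b' -> no
Total matches: 2

2


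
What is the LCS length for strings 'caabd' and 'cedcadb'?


DP table for LCS of 'caabd' and 'cedcadb':
       c  e  d  c  a  d  b
    0  0  0  0  0  0  0  0
  c 0  1  1  1  1  1  1  1
  a 0  1  1  1  1  2  2  2
  a 0  1  1  1  1  2  2  2
  b 0  1  1  1  1  2  2  3
  d 0  1  1  2  2  2  3  3
LCS: 'cab'
LCS length = 3

3


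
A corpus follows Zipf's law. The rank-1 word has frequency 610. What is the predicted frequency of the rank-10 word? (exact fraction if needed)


Zipf's law: freq(rank) = f1 / rank
f1 = 610, rank = 10
freq = 610 / 10
= 61

61


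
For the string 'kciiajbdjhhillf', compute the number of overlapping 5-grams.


String 'kciiajbdjhhillf' has length L = 15.
Number of overlapping n-grams = L - n + 1
Substituting: 15 - 5 + 1 = 11

11


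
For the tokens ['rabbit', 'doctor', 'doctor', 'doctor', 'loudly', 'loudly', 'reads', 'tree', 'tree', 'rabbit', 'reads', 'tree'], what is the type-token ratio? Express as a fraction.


Tokens: 12
Unique types: ('doctor', 'loudly', 'rabbit', 'reads', 'tree') = 5
TTR = 5/12
Already in lowest terms.

5/12


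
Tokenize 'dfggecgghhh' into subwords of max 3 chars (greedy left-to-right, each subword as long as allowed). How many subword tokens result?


'dfggecgghhh' has 11 characters.
Chunking with max size 3:
  Chunk 1: 'dfg' (positions 0-2)
  Chunk 2: 'gec' (positions 3-5)
  Chunk 3: 'ggh' (positions 6-8)
  Chunk 4: 'hh' (positions 9-10)
Total chunks: ceil(11 / 3) = 4

4


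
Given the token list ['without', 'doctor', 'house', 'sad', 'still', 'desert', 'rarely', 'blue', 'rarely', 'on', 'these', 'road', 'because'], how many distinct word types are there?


Listing all tokens and tracking unique types:
  Token 1: 'without' -> NEW (unique so far: 1)
  Token 2: 'doctor' -> NEW (unique so far: 2)
  Token 3: 'house' -> NEW (unique so far: 3)
  Token 4: 'sad' -> NEW (unique so far: 4)
  Token 5: 'still' -> NEW (unique so far: 5)
  Token 6: 'desert' -> NEW (unique so far: 6)
  Token 7: 'rarely' -> NEW (unique so far: 7)
  Token 8: 'blue' -> NEW (unique so far: 8)
  Token 9: 'rarely' -> duplicate (unique so far: 8)
  Token 10: 'on' -> NEW (unique so far: 9)
  Token 11: 'these' -> NEW (unique so far: 10)
  Token 12: 'road' -> NEW (unique so far: 11)
  Token 13: 'because' -> NEW (unique so far: 12)
Unique types: ('because', 'blue', 'desert', 'doctor', 'house', 'on', 'rarely', 'road', 'sad', 'still', 'these', 'without')
Vocabulary size: 12

12


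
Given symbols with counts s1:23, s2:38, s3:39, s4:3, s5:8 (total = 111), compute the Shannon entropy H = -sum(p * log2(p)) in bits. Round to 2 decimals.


Computing entropy H = -sum(p_i * log2(p_i)):
  s1: p = 23/111 = 0.2072, -p*log2(p) = 0.4705
  s2: p = 38/111 = 0.3423, -p*log2(p) = 0.5294
  s3: p = 39/111 = 0.3514, -p*log2(p) = 0.5302
  s4: p = 3/111 = 0.0270, -p*log2(p) = 0.1408
  s5: p = 8/111 = 0.0721, -p*log2(p) = 0.2735
H = sum of terms = 1.9444
Rounded to 2 decimals: 1.94

1.94


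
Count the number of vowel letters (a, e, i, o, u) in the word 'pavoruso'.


Scanning each character of 'pavoruso':
  Position 1: 'p' -> consonant (running count: 0)
  Position 2: 'a' -> vowel (running count: 1)
  Position 3: 'v' -> consonant (running count: 1)
  Position 4: 'o' -> vowel (running count: 2)
  Position 5: 'r' -> consonant (running count: 2)
  Position 6: 'u' -> vowel (running count: 3)
  Position 7: 's' -> consonant (running count: 3)
  Position 8: 'o' -> vowel (running count: 4)
Total vowels: 4

4


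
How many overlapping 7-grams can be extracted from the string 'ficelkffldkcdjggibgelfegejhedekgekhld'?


String 'ficelkffldkcdjggibgelfegejhedekgekhld' has length L = 37.
Number of overlapping n-grams = L - n + 1
Substituting: 37 - 7 + 1 = 31

31


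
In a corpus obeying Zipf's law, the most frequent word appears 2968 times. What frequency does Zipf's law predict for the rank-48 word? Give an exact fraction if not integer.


Zipf's law: freq(rank) = f1 / rank
f1 = 2968, rank = 48
freq = 2968 / 48
GCD(2968, 48) = 8
Simplified: 371/6

371/6


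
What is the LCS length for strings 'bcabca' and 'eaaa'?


DP table for LCS of 'bcabca' and 'eaaa':
       e  a  a  a
    0  0  0  0  0
  b 0  0  0  0  0
  c 0  0  0  0  0
  a 0  0  1  1  1
  b 0  0  1  1  1
  c 0  0  1  1  1
  a 0  0  1  2  2
LCS: 'aa'
LCS length = 2

2


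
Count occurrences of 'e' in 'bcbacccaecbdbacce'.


Scanning 'bcbacccaecbdbacce' for 'e':
  Position 8: 'e' -> MATCH (count: 1)
  Position 16: 'e' -> MATCH (count: 2)
Total occurrences of 'e': 2

2


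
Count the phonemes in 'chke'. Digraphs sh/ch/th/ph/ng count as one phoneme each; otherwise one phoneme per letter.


Parsing 'chke' greedily, digraphs first:
  'ch' -> digraph (1 consonant phoneme) (phonemes so far: 1)
  'k' -> consonant phoneme (phonemes so far: 2)
  'e' -> vowel phoneme (phonemes so far: 3)
Total phonemes: 3

3


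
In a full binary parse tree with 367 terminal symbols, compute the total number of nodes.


Leaf nodes (terminals): 367
Internal nodes = n - 1 = 367 - 1 = 366
Total = leaves + internal = 367 + 366 = 733

733


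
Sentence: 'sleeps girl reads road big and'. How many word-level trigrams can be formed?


Word trigrams from [6] words:
  Trigram 1: (sleeps girl reads)
  Trigram 2: (girl reads road)
  Trigram 3: (reads road big)
  Trigram 4: (road big and)
Total word trigrams: 6 - 2 = 4

4


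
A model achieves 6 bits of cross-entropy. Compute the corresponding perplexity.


Perplexity formula: PP = 2^H
H = 6
PP = 2^6
Steps: 2^1 = 2, 2^2 = 4, 2^3 = 8, 2^4 = 16, 2^5 = 32, 2^6 = 64
PP = 64

64


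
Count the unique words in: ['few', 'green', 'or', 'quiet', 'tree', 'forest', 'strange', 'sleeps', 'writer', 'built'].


Listing all tokens and tracking unique types:
  Token 1: 'few' -> NEW (unique so far: 1)
  Token 2: 'green' -> NEW (unique so far: 2)
  Token 3: 'or' -> NEW (unique so far: 3)
  Token 4: 'quiet' -> NEW (unique so far: 4)
  Token 5: 'tree' -> NEW (unique so far: 5)
  Token 6: 'forest' -> NEW (unique so far: 6)
  Token 7: 'strange' -> NEW (unique so far: 7)
  Token 8: 'sleeps' -> NEW (unique so far: 8)
  Token 9: 'writer' -> NEW (unique so far: 9)
  Token 10: 'built' -> NEW (unique so far: 10)
Unique types: ('built', 'few', 'forest', 'green', 'or', 'quiet', 'sleeps', 'strange', 'tree', 'writer')
Vocabulary size: 10

10


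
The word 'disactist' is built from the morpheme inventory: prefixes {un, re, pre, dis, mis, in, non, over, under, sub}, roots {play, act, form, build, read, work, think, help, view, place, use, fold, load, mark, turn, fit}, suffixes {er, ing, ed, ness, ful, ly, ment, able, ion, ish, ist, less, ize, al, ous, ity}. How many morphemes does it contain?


Segmenting 'disactist' against the inventory:
  'dis' -> prefix (morpheme 1)
  'act' -> root (morpheme 2)
  'ist' -> suffix (morpheme 3)
Total morphemes: 3

3


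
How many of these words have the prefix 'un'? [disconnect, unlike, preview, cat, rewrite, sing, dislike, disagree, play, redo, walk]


Checking each word for prefix 'un':
  'disconnect' -> no (count: 0)
  'unlike' -> YES, starts with 'un' (count: 1)
  'preview' -> no (count: 1)
  'cat' -> no (count: 1)
  'rewrite' -> no (count: 1)
  'sing' -> no (count: 1)
  'dislike' -> no (count: 1)
  'disagree' -> no (count: 1)
  'play' -> no (count: 1)
  'redo' -> no (count: 1)
  'walk' -> no (count: 1)
Total with prefix 'un': 1

1


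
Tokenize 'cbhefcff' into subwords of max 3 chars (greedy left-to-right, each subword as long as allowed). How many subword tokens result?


'cbhefcff' has 8 characters.
Chunking with max size 3:
  Chunk 1: 'cbh' (positions 0-2)
  Chunk 2: 'efc' (positions 3-5)
  Chunk 3: 'ff' (positions 6-7)
Total chunks: ceil(8 / 3) = 3

3


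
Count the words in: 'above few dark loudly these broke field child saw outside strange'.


Counting words by splitting on spaces:
  Word 1: 'above'
  Word 2: 'few'
  Word 3: 'dark'
  Word 4: 'loudly'
  Word 5: 'these'
  Word 6: 'broke'
  Word 7: 'field'
  Word 8: 'child'
  Word 9: 'saw'
  Word 10: 'outside'
  Word 11: 'strange'
Total words: 11

11


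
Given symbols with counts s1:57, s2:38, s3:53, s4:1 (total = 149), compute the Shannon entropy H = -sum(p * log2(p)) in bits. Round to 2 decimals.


Computing entropy H = -sum(p_i * log2(p_i)):
  s1: p = 57/149 = 0.3826, -p*log2(p) = 0.5303
  s2: p = 38/149 = 0.2550, -p*log2(p) = 0.5027
  s3: p = 53/149 = 0.3557, -p*log2(p) = 0.5304
  s4: p = 1/149 = 0.0067, -p*log2(p) = 0.0485
H = sum of terms = 1.6119
Rounded to 2 decimals: 1.61

1.61


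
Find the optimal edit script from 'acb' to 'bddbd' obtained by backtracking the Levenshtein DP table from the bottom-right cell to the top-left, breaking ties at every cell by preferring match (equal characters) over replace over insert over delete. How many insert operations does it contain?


Edit distance = 4. Backtracking from cell (3, 5) with preference match > replace > insert > delete,
then listing the resulting alignment 'acb' -> 'bddbd' left to right:
  Step 1: insert 'b' [insertion #1]
  Step 2: replace a->d
  Step 3: replace c->d
  Step 4: keep 'b'
  Step 5: insert 'd' [insertion #2]
Total insertions: 2

2


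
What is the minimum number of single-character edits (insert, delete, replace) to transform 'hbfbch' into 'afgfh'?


Building DP table for s1='hbfbch' (len 6) and s2='afgfh' (len 5):
       a  f  g  f  h
    0  1  2  3  4  5
  h 1  1  2  3  4  4
  b 2  2  2  3  4  5
  f 3  3  2  3  3  4
  b 4  4  3  3  4  4
  c 5  5  4  4  4  5
  h 6  6  5  5  5  4
Edit distance = dp[6][5] = 4

4


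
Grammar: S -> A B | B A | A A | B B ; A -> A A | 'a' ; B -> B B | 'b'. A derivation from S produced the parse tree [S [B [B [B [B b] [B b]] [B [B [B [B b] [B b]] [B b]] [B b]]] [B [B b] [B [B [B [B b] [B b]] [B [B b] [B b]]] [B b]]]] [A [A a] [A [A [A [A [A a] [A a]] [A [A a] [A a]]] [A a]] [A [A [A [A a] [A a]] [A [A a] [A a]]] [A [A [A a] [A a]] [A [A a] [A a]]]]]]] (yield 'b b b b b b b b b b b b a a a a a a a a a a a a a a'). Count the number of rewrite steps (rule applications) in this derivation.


Every bracketed nonterminal node [X ...] in the tree is produced by exactly one rule application.
Reading the tree off as a leftmost derivation:
  Step 1: S  =>  B A   (applied S -> B A)
  Step 2: B A  =>  B B A   (applied B -> B B)
  Step 3: B B A  =>  B B B A   (applied B -> B B)
  Step 4: B B B A  =>  B B B B A   (applied B -> B B)
  Step 5: B B B B A  =>  b B B B A   (applied B -> b)
  Step 6: b B B B A  =>  b b B B A   (applied B -> b)
  Step 7: b b B B A  =>  b b B B B A   (applied B -> B B)
  Step 8: b b B B B A  =>  b b B B B B A   (applied B -> B B)
  Step 9: b b B B B B A  =>  b b B B B B B A   (applied B -> B B)
  Step 10: b b B B B B B A  =>  b b b B B B B A   (applied B -> b)
  Step 11: b b b B B B B A  =>  b b b b B B B A   (applied B -> b)
  Step 12: b b b b B B B A  =>  b b b b b B B A   (applied B -> b)
  Step 13: b b b b b B B A  =>  b b b b b b B A   (applied B -> b)
  Step 14: b b b b b b B A  =>  b b b b b b B B A   (applied B -> B B)
  Step 15: b b b b b b B B A  =>  b b b b b b b B A   (applied B -> b)
  Step 16: b b b b b b b B A  =>  b b b b b b b B B A   (applied B -> B B)
  Step 17: b b b b b b b B B A  =>  b b b b b b b B B B A   (applied B -> B B)
  Step 18: b b b b b b b B B B A  =>  b b b b b b b B B B B A   (applied B -> B B)
  Step 19: b b b b b b b B B B B A  =>  b b b b b b b b B B B A   (applied B -> b)
  Step 20: b b b b b b b b B B B A  =>  b b b b b b b b b B B A   (applied B -> b)
  Step 21: b b b b b b b b b B B A  =>  b b b b b b b b b B B B A   (applied B -> B B)
  Step 22: b b b b b b b b b B B B A  =>  b b b b b b b b b b B B A   (applied B -> b)
  Step 23: b b b b b b b b b b B B A  =>  b b b b b b b b b b b B A   (applied B -> b)
  Step 24: b b b b b b b b b b b B A  =>  b b b b b b b b b b b b A   (applied B -> b)
  Step 25: b b b b b b b b b b b b A  =>  b b b b b b b b b b b b A A   (applied A -> A A)
  Step 26: b b b b b b b b b b b b A A  =>  b b b b b b b b b b b b a A   (applied A -> a)
  Step 27: b b b b b b b b b b b b a A  =>  b b b b b b b b b b b b a A A   (applied A -> A A)
  Step 28: b b b b b b b b b b b b a A A  =>  b b b b b b b b b b b b a A A A   (applied A -> A A)
  Step 29: b b b b b b b b b b b b a A A A  =>  b b b b b b b b b b b b a A A A A   (applied A -> A A)
  Step 30: b b b b b b b b b b b b a A A A A  =>  b b b b b b b b b b b b a A A A A A   (applied A -> A A)
  Step 31: b b b b b b b b b b b b a A A A A A  =>  b b b b b b b b b b b b a a A A A A   (applied A -> a)
  Step 32: b b b b b b b b b b b b a a A A A A  =>  b b b b b b b b b b b b a a a A A A   (applied A -> a)
  Step 33: b b b b b b b b b b b b a a a A A A  =>  b b b b b b b b b b b b a a a A A A A   (applied A -> A A)
  Step 34: b b b b b b b b b b b b a a a A A A A  =>  b b b b b b b b b b b b a a a a A A A   (applied A -> a)
  Step 35: b b b b b b b b b b b b a a a a A A A  =>  b b b b b b b b b b b b a a a a a A A   (applied A -> a)
  Step 36: b b b b b b b b b b b b a a a a a A A  =>  b b b b b b b b b b b b a a a a a a A   (applied A -> a)
  Step 37: b b b b b b b b b b b b a a a a a a A  =>  b b b b b b b b b b b b a a a a a a A A   (applied A -> A A)
  Step 38: b b b b b b b b b b b b a a a a a a A A  =>  b b b b b b b b b b b b a a a a a a A A A   (applied A -> A A)
  Step 39: b b b b b b b b b b b b a a a a a a A A A  =>  b b b b b b b b b b b b a a a a a a A A A A   (applied A -> A A)
  Step 40: b b b b b b b b b b b b a a a a a a A A A A  =>  b b b b b b b b b b b b a a a a a a a A A A   (applied A -> a)
  Step 41: b b b b b b b b b b b b a a a a a a a A A A  =>  b b b b b b b b b b b b a a a a a a a a A A   (applied A -> a)
  Step 42: b b b b b b b b b b b b a a a a a a a a A A  =>  b b b b b b b b b b b b a a a a a a a a A A A   (applied A -> A A)
  Step 43: b b b b b b b b b b b b a a a a a a a a A A A  =>  b b b b b b b b b b b b a a a a a a a a a A A   (applied A -> a)
  Step 44: b b b b b b b b b b b b a a a a a a a a a A A  =>  b b b b b b b b b b b b a a a a a a a a a a A   (applied A -> a)
  Step 45: b b b b b b b b b b b b a a a a a a a a a a A  =>  b b b b b b b b b b b b a a a a a a a a a a A A   (applied A -> A A)
  Step 46: b b b b b b b b b b b b a a a a a a a a a a A A  =>  b b b b b b b b b b b b a a a a a a a a a a A A A   (applied A -> A A)
  Step 47: b b b b b b b b b b b b a a a a a a a a a a A A A  =>  b b b b b b b b b b b b a a a a a a a a a a a A A   (applied A -> a)
  Step 48: b b b b b b b b b b b b a a a a a a a a a a a A A  =>  b b b b b b b b b b b b a a a a a a a a a a a a A   (applied A -> a)
  Step 49: b b b b b b b b b b b b a a a a a a a a a a a a A  =>  b b b b b b b b b b b b a a a a a a a a a a a a A A   (applied A -> A A)
  Step 50: b b b b b b b b b b b b a a a a a a a a a a a a A A  =>  b b b b b b b b b b b b a a a a a a a a a a a a a A   (applied A -> a)
  Step 51: b b b b b b b b b b b b a a a a a a a a a a a a a A  =>  b b b b b b b b b b b b a a a a a a a a a a a a a a   (applied A -> a)
Final yield: b b b b b b b b b b b b a a a a a a a a a a a a a a
Total rewrite steps: 51

51


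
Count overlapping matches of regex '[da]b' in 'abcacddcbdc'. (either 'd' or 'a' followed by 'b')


Pattern: [da]b means either 'd' or 'a' followed by 'b'.
Scanning 'abcacddcbdc' position-by-position:
  Pos 0: window 'ab' -> MATCH
  Pos 1: window 'bc' -> no
  Pos 2: window 'ca' -> no
  Pos 3: window 'ac' -> no
  Pos 4: window 'cd' -> no
  Pos 5: window 'dd' -> no
  Pos 6: window 'dc' -> no
  Pos 7: window 'cb' -> no
  Pos 8: window 'bd' -> no
  Pos 9: window 'dc' -> no
  Pos 10: window 'c' -> no
Total matches: 1

1


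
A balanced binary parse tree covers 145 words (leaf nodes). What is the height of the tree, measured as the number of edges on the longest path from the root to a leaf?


In a balanced binary tree with n leaves the deepest leaf is ceil(log2(n)) edges below the root.
log2(145) = 7.1799
ceil(7.1799) = 8
height (edges) = 8

8
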